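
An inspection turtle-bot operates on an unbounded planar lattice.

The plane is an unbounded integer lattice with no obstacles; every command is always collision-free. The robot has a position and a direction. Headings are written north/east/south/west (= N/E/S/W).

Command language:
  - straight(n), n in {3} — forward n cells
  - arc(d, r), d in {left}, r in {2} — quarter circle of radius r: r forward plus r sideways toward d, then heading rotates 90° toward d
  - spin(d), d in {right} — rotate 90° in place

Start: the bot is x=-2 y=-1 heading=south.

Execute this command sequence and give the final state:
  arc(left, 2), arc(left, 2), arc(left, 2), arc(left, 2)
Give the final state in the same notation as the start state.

x=-2 y=-1 heading=south

start: x=-2 y=-1 heading=south
[1] after arc(left, 2): x=0 y=-3 heading=east
[2] after arc(left, 2): x=2 y=-1 heading=north
[3] after arc(left, 2): x=0 y=1 heading=west
[4] after arc(left, 2): x=-2 y=-1 heading=south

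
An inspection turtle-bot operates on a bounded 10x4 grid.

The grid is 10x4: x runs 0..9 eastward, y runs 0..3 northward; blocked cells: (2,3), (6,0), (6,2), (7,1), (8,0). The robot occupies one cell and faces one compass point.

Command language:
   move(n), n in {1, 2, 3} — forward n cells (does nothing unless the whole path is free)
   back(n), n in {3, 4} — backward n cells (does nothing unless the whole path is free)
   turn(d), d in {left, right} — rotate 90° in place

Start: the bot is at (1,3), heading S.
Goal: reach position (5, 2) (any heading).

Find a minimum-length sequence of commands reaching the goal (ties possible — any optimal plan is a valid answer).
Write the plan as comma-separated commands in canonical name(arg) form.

move(1), turn(right), back(4)

t0: at (1,3), heading S
1. move(1) → at (1,2), heading S
2. turn(right) → at (1,2), heading W
3. back(4) → at (5,2), heading W
nothing shorter than 3 reaches the goal.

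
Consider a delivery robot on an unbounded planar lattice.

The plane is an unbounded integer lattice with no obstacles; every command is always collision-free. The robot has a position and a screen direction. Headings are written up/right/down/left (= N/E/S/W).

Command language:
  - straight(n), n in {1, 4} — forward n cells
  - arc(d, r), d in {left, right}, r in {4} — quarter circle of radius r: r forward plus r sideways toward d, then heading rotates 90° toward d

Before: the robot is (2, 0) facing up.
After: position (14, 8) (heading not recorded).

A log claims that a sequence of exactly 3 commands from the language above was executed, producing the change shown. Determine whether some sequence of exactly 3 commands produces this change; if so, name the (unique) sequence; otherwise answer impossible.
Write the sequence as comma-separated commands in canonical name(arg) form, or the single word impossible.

key: running arc(left, 4) before arc(right, 4) would end elsewhere — order is forced
start: (2, 0) facing up
1. arc(right, 4) → (6, 4) facing right
2. straight(4) → (10, 4) facing right
3. arc(left, 4) → (14, 8) facing up
no other 3-command option fits: unique.

arc(right, 4), straight(4), arc(left, 4)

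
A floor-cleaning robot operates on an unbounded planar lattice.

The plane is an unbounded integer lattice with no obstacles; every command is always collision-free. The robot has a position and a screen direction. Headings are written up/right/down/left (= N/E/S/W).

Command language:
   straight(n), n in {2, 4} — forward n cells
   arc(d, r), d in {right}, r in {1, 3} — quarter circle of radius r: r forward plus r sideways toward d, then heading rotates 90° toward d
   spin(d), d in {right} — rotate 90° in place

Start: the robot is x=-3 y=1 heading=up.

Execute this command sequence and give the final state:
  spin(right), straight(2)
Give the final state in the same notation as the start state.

x=-1 y=1 heading=right

initial: x=-3 y=1 heading=up
[1] after spin(right): x=-3 y=1 heading=right
[2] after straight(2): x=-1 y=1 heading=right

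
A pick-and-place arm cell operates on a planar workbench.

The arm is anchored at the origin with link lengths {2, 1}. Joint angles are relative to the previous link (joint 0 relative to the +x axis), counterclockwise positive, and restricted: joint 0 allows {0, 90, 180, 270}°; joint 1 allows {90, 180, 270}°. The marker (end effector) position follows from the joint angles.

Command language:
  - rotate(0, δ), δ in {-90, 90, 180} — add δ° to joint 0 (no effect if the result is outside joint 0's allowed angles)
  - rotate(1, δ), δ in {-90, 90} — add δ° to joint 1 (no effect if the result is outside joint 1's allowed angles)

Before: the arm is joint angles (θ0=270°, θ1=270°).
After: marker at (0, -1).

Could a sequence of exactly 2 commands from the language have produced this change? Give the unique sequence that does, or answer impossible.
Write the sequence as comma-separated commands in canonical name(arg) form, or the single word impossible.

rotate(1, 90), rotate(1, -90)

key: running rotate(1, -90) before rotate(1, 90) would end elsewhere — order is forced
from: joint angles (θ0=270°, θ1=270°)
step 1 (rotate(1, 90)): joint angles (θ0=270°, θ1=270°)
step 2 (rotate(1, -90)): joint angles (θ0=270°, θ1=180°)
all 25 alternatives checked — unique.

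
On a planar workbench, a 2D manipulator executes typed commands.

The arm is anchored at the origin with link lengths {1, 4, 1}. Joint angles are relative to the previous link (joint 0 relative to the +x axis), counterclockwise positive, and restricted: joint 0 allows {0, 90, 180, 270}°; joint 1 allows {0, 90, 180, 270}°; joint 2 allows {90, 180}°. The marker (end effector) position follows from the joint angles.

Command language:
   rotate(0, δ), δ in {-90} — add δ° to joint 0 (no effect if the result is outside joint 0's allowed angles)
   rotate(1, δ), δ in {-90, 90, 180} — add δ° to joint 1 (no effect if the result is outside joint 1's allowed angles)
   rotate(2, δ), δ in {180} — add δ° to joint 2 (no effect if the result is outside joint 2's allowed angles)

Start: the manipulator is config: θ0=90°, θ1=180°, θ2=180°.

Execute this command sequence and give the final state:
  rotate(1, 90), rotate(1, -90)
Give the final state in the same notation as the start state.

t0: config: θ0=90°, θ1=180°, θ2=180°
1. rotate(1, 90) → config: θ0=90°, θ1=270°, θ2=180°
2. rotate(1, -90) → config: θ0=90°, θ1=180°, θ2=180°

config: θ0=90°, θ1=180°, θ2=180°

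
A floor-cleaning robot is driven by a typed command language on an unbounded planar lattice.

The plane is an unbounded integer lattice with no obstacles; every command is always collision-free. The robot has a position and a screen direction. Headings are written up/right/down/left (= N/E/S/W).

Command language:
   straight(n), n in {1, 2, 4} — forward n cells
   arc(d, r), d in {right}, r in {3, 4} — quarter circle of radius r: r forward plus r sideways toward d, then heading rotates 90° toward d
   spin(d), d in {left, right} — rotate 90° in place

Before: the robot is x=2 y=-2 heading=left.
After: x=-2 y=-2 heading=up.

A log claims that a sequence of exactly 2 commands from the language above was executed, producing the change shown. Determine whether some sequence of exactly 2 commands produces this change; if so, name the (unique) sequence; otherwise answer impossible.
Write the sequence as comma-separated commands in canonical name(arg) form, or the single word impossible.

straight(4), spin(right)

key: cell and facing (now N) both changed — the 2 commands mix motion and turning
initial: x=2 y=-2 heading=left
[1] after straight(4): x=-2 y=-2 heading=left
[2] after spin(right): x=-2 y=-2 heading=up
all 49 alternatives checked — unique.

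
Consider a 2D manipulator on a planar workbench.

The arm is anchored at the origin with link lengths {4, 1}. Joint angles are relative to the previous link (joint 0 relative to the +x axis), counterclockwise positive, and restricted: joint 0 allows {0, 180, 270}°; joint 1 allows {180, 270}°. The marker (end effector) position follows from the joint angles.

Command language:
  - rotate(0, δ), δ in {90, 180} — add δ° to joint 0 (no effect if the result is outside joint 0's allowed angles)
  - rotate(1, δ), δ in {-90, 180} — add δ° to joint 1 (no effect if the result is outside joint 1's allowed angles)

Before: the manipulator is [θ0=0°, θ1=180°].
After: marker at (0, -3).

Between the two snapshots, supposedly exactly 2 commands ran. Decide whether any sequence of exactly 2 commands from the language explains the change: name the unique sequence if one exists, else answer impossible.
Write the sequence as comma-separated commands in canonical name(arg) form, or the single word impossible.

rotate(0, 180), rotate(0, 90)

key: order matters: swapping rotate(0, 180) and rotate(0, 90) lands elsewhere
initial: [θ0=0°, θ1=180°]
1. rotate(0, 180) → [θ0=180°, θ1=180°]
2. rotate(0, 90) → [θ0=270°, θ1=180°]
no rival 2-sequence matches.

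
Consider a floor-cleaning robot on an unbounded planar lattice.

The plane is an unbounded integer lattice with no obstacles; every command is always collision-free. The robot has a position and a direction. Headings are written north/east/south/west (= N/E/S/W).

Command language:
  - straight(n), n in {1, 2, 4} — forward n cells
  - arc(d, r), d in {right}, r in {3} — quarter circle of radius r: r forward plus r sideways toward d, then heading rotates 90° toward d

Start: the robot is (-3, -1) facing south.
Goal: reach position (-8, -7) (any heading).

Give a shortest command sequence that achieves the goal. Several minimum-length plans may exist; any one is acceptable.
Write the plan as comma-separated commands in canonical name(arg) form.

straight(1), straight(2), arc(right, 3), straight(2)

from: (-3, -1) facing south
[1] after straight(1): (-3, -2) facing south
[2] after straight(2): (-3, -4) facing south
[3] after arc(right, 3): (-6, -7) facing west
[4] after straight(2): (-8, -7) facing west
no 3-step plan works, so 4 is optimal.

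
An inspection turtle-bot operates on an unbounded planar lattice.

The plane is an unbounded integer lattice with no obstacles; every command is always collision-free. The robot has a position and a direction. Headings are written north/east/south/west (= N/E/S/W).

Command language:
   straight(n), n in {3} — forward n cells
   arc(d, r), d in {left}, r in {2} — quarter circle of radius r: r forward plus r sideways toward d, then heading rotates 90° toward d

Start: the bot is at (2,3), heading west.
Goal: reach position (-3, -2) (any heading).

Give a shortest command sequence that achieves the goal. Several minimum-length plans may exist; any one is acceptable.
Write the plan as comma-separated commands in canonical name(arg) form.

straight(3), arc(left, 2), straight(3)

t0: at (2,3), heading west
t=1 straight(3) ⇒ at (-1,3), heading west
t=2 arc(left, 2) ⇒ at (-3,1), heading south
t=3 straight(3) ⇒ at (-3,-2), heading south
minimal: 3 command(s), checked below 3.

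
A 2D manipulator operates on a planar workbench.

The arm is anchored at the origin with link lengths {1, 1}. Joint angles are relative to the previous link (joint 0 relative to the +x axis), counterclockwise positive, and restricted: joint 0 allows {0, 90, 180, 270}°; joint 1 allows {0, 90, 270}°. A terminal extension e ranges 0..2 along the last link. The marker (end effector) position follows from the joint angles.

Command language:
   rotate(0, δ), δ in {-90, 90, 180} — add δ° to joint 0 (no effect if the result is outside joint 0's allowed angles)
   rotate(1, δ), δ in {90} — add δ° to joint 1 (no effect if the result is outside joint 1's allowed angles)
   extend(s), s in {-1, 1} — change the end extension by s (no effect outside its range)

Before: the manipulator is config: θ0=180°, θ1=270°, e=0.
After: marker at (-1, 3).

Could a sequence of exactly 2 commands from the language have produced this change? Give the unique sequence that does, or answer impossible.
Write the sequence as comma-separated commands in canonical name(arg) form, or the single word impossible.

from: config: θ0=180°, θ1=270°, e=0
[1] after extend(1): config: θ0=180°, θ1=270°, e=1
[2] after extend(1): config: θ0=180°, θ1=270°, e=2
no other 2-command option fits: unique.

extend(1), extend(1)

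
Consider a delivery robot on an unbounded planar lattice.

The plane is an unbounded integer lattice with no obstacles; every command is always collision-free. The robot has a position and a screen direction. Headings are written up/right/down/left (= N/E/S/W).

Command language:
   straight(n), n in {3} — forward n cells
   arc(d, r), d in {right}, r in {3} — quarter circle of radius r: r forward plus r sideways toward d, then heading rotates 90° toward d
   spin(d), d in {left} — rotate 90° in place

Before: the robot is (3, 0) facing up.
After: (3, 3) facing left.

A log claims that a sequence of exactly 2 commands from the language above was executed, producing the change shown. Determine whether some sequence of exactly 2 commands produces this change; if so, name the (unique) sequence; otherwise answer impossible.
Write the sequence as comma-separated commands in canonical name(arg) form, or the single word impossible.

straight(3), spin(left)

key: running spin(left) before straight(3) would end elsewhere — order is forced
from: (3, 0) facing up
t=1 straight(3) ⇒ (3, 3) facing up
t=2 spin(left) ⇒ (3, 3) facing left
no rival 2-sequence matches.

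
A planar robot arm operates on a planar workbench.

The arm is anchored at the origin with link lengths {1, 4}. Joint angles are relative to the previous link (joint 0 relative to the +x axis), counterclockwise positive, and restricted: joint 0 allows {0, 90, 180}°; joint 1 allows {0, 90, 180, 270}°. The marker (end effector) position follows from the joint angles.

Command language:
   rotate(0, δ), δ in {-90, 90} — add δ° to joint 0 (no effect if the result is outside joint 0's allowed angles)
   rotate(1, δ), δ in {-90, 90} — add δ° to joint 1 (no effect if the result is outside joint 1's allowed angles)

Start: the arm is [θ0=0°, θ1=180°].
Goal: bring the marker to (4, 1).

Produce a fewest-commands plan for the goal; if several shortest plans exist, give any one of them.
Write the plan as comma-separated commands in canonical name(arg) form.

from: [θ0=0°, θ1=180°]
[1] after rotate(1, 90): [θ0=0°, θ1=270°]
[2] after rotate(0, 90): [θ0=90°, θ1=270°]
minimal: 2 command(s), checked below 2.

rotate(1, 90), rotate(0, 90)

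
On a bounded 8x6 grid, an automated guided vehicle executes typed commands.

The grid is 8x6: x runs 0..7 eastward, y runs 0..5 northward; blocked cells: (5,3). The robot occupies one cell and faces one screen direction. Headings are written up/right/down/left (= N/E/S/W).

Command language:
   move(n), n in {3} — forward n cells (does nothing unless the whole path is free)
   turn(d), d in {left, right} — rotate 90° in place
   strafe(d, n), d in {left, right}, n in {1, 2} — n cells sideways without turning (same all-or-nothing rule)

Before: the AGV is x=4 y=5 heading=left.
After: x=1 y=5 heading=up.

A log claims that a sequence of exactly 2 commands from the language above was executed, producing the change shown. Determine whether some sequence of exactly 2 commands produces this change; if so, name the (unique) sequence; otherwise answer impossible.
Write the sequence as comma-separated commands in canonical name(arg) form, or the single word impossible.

key: cell and facing (now N) both changed — the 2 commands mix motion and turning
from: x=4 y=5 heading=left
1. move(3) → x=1 y=5 heading=left
2. turn(right) → x=1 y=5 heading=up
no other 2-command option fits: unique.

move(3), turn(right)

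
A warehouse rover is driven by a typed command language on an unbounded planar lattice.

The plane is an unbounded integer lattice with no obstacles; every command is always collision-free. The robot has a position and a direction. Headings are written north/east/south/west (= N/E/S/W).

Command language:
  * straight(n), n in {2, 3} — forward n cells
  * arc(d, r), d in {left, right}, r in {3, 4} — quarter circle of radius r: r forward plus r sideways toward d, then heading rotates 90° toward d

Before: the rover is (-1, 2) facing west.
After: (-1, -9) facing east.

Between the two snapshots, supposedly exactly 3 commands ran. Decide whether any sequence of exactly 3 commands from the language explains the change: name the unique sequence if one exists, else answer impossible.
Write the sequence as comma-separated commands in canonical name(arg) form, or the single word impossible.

key: cell and facing (now E) both changed — the 3 commands mix motion and turning
initial: (-1, 2) facing west
1. arc(left, 4) → (-5, -2) facing south
2. straight(3) → (-5, -5) facing south
3. arc(left, 4) → (-1, -9) facing east
no rival 3-sequence matches.

arc(left, 4), straight(3), arc(left, 4)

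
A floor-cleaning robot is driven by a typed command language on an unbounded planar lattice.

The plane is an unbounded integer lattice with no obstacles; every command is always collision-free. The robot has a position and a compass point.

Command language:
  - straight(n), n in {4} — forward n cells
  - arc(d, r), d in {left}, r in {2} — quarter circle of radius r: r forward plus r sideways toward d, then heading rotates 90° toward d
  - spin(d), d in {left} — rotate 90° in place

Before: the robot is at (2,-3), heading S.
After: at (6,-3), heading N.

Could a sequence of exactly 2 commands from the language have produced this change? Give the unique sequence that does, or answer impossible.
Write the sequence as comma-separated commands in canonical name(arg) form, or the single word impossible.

arc(left, 2), arc(left, 2)

key: cell and facing (now N) both changed — the 2 commands mix motion and turning
t0: at (2,-3), heading S
t=1 arc(left, 2) ⇒ at (4,-5), heading E
t=2 arc(left, 2) ⇒ at (6,-3), heading N
no other 2-command option fits: unique.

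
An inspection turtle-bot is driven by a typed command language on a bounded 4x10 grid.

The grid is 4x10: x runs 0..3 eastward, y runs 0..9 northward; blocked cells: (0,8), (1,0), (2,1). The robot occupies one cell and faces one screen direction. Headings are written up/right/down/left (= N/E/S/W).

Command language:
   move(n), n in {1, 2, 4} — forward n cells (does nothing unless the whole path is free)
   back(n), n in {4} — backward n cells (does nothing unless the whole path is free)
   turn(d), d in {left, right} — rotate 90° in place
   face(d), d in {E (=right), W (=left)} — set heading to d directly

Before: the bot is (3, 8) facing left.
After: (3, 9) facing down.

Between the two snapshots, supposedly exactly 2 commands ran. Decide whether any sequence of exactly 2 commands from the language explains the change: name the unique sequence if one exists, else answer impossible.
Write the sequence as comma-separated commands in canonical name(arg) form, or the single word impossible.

impossible

all 64 sequences checked — none match.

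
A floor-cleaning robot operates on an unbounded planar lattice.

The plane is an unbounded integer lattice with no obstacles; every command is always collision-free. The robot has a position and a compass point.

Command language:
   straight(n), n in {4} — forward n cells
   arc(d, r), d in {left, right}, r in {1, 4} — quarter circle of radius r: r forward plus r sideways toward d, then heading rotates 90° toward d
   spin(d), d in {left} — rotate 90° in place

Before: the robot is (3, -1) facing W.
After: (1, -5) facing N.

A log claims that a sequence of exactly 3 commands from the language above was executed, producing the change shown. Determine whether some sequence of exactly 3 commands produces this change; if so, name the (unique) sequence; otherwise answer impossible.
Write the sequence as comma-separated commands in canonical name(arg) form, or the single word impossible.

arc(left, 4), arc(left, 1), arc(left, 1)

key: cell and facing (now N) both changed — the 3 commands mix motion and turning
from: (3, -1) facing W
t=1 arc(left, 4) ⇒ (-1, -5) facing S
t=2 arc(left, 1) ⇒ (0, -6) facing E
t=3 arc(left, 1) ⇒ (1, -5) facing N
all 216 alternatives checked — unique.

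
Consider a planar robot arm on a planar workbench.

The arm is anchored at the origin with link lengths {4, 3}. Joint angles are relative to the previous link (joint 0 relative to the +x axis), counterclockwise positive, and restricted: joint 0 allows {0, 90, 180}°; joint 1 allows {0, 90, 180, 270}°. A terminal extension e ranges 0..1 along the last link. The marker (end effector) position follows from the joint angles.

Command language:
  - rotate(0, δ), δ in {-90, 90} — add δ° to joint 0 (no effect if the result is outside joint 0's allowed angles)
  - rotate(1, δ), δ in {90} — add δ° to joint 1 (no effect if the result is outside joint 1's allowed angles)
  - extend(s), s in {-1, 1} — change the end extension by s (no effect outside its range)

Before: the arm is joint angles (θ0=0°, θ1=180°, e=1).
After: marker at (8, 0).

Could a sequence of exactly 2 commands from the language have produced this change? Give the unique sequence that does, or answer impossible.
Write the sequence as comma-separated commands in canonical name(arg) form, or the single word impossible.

t0: joint angles (θ0=0°, θ1=180°, e=1)
step 1 (rotate(1, 90)): joint angles (θ0=0°, θ1=270°, e=1)
step 2 (rotate(1, 90)): joint angles (θ0=0°, θ1=0°, e=1)
no other 2-command option fits: unique.

rotate(1, 90), rotate(1, 90)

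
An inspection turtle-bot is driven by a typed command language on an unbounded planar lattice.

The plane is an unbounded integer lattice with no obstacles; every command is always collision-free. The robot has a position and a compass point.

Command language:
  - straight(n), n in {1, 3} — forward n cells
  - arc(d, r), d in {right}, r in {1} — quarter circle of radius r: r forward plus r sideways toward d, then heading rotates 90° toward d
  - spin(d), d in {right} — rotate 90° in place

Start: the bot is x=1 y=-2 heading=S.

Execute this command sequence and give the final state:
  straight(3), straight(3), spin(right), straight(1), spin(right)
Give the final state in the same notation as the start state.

x=0 y=-8 heading=N

begin: x=1 y=-2 heading=S
[1] after straight(3): x=1 y=-5 heading=S
[2] after straight(3): x=1 y=-8 heading=S
[3] after spin(right): x=1 y=-8 heading=W
[4] after straight(1): x=0 y=-8 heading=W
[5] after spin(right): x=0 y=-8 heading=N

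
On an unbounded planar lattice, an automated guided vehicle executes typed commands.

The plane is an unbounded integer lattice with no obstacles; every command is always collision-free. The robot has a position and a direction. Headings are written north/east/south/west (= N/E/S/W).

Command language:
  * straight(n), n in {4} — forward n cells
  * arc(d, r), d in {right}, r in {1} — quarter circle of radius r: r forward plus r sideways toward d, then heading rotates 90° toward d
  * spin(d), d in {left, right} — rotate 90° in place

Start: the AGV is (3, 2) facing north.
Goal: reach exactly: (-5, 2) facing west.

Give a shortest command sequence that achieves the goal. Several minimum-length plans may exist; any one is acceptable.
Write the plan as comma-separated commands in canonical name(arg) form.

spin(left), straight(4), straight(4)

t0: (3, 2) facing north
[1] after spin(left): (3, 2) facing west
[2] after straight(4): (-1, 2) facing west
[3] after straight(4): (-5, 2) facing west
no 2-step plan works, so 3 is optimal.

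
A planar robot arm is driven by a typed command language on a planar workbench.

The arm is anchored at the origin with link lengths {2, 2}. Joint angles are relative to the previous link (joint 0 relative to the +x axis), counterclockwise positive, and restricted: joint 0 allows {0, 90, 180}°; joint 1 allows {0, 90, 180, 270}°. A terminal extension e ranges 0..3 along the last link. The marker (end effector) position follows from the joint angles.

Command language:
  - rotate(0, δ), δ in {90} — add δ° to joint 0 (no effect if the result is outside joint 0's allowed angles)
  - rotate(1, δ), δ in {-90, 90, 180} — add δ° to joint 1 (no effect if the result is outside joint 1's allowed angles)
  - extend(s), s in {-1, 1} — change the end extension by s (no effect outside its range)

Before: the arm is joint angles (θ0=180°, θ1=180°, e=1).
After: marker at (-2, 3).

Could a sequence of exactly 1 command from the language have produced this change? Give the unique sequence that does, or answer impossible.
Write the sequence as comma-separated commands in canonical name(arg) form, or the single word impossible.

rotate(1, 90)

begin: joint angles (θ0=180°, θ1=180°, e=1)
[1] after rotate(1, 90): joint angles (θ0=180°, θ1=270°, e=1)
no rival 1-sequence matches.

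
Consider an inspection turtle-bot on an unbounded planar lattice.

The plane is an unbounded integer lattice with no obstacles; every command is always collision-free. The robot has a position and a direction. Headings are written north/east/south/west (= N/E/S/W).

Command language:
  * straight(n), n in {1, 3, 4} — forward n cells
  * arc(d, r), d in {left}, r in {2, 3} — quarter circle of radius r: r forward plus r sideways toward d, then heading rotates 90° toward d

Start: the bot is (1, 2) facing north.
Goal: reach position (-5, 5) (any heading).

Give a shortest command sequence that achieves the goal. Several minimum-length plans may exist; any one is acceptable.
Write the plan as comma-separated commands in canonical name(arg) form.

t0: (1, 2) facing north
1. arc(left, 3) → (-2, 5) facing west
2. straight(3) → (-5, 5) facing west
shorter routes all fall short; 2 is best.

arc(left, 3), straight(3)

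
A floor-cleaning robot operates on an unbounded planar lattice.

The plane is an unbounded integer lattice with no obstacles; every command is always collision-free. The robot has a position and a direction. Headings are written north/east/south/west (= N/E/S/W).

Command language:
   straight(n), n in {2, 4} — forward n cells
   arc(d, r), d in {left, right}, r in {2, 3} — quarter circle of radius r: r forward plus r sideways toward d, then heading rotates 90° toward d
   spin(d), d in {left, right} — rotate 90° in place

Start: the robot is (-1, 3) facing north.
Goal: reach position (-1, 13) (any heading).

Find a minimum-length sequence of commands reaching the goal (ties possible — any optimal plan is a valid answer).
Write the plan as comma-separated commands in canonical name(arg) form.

straight(2), straight(4), straight(4)

t0: (-1, 3) facing north
1. straight(2) → (-1, 5) facing north
2. straight(4) → (-1, 9) facing north
3. straight(4) → (-1, 13) facing north
no 2-step plan works, so 3 is optimal.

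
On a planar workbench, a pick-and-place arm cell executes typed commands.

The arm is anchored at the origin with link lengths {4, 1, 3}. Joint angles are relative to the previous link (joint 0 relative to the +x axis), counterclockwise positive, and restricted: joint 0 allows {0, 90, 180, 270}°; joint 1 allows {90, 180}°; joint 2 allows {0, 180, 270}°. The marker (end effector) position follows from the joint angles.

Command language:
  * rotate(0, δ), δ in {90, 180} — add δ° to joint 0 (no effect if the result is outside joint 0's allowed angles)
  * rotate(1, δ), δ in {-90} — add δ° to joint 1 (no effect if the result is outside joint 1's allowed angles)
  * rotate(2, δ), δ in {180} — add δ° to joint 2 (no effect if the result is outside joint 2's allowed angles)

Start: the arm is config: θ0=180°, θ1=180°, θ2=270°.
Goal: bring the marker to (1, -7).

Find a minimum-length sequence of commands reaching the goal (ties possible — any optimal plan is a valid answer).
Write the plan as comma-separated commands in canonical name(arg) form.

rotate(0, 90), rotate(1, -90)

from: config: θ0=180°, θ1=180°, θ2=270°
t=1 rotate(0, 90) ⇒ config: θ0=270°, θ1=180°, θ2=270°
t=2 rotate(1, -90) ⇒ config: θ0=270°, θ1=90°, θ2=270°
no 1-step plan works, so 2 is optimal.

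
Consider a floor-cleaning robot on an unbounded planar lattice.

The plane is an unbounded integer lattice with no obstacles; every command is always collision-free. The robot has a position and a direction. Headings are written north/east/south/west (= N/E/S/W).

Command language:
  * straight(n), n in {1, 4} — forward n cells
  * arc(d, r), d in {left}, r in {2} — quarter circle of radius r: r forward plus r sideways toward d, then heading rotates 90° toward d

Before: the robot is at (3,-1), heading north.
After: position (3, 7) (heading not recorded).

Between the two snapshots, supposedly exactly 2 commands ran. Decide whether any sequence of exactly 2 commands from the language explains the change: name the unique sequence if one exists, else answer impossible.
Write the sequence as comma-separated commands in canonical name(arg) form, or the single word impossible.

start: at (3,-1), heading north
[1] after straight(4): at (3,3), heading north
[2] after straight(4): at (3,7), heading north
no other 2-command option fits: unique.

straight(4), straight(4)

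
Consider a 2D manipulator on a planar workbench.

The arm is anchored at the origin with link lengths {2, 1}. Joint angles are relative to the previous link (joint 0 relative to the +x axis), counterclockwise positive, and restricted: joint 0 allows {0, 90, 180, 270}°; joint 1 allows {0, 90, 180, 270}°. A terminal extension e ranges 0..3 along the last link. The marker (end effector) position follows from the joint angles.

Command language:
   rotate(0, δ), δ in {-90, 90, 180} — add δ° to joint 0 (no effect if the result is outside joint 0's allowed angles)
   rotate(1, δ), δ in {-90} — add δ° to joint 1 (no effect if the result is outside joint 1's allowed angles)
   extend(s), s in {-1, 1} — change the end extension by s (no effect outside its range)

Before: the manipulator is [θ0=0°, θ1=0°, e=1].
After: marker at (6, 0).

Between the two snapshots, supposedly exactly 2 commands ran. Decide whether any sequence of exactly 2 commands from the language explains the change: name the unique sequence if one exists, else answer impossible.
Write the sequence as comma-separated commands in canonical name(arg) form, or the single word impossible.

extend(1), extend(1)

begin: [θ0=0°, θ1=0°, e=1]
[1] after extend(1): [θ0=0°, θ1=0°, e=2]
[2] after extend(1): [θ0=0°, θ1=0°, e=3]
no rival 2-sequence matches.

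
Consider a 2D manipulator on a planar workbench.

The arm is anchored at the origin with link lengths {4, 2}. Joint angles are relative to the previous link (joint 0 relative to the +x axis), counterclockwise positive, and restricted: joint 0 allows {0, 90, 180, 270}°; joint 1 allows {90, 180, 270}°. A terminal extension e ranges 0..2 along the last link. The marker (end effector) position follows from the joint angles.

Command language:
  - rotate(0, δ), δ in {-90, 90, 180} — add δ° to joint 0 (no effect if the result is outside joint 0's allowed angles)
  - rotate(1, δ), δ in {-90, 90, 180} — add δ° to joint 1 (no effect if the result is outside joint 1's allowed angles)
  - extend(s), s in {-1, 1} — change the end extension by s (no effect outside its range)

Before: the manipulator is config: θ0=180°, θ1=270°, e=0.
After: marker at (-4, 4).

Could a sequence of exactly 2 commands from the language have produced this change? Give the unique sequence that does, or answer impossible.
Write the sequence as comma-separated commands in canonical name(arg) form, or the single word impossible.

extend(1), extend(1)

from: config: θ0=180°, θ1=270°, e=0
t=1 extend(1) ⇒ config: θ0=180°, θ1=270°, e=1
t=2 extend(1) ⇒ config: θ0=180°, θ1=270°, e=2
all 64 alternatives checked — unique.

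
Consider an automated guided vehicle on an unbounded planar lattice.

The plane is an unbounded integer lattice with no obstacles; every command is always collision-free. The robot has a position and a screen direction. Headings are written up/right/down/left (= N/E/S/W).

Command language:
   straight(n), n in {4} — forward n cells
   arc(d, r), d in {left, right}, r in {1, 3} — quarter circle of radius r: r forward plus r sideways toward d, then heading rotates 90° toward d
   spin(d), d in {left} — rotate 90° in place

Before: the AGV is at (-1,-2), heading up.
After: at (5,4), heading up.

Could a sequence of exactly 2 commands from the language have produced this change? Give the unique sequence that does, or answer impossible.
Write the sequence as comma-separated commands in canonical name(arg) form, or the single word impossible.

key: heading stays N — rotations cancel among the 2 commands
start: at (-1,-2), heading up
[1] after arc(right, 3): at (2,1), heading right
[2] after arc(left, 3): at (5,4), heading up
all 36 alternatives checked — unique.

arc(right, 3), arc(left, 3)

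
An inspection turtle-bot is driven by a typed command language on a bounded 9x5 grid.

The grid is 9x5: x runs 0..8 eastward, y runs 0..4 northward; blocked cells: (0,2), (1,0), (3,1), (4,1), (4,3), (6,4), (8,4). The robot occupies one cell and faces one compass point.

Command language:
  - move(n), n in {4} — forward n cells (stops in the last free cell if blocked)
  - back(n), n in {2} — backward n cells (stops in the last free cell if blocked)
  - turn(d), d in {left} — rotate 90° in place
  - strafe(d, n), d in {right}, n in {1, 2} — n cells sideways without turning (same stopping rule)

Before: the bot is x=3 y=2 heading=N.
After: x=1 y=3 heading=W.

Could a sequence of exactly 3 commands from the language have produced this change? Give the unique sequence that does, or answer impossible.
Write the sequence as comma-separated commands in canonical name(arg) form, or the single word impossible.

turn(left), move(4), strafe(right, 1)

key: cell and facing (now W) both changed — the 3 commands mix motion and turning
start: x=3 y=2 heading=N
t=1 turn(left) ⇒ x=3 y=2 heading=W
t=2 move(4) ⇒ x=1 y=2 heading=W
t=3 strafe(right, 1) ⇒ x=1 y=3 heading=W
no other 3-command option fits: unique.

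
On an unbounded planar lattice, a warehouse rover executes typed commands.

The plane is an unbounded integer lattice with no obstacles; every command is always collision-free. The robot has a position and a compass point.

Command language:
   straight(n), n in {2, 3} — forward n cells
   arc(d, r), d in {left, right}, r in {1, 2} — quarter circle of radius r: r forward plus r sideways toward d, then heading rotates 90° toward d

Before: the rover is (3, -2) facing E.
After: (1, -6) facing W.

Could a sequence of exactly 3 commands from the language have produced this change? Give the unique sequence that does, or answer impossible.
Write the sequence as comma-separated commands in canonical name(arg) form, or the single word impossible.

key: position moved to (1,-6) AND the heading swung to W — translation plus rotation needed
begin: (3, -2) facing E
[1] after arc(right, 2): (5, -4) facing S
[2] after arc(right, 2): (3, -6) facing W
[3] after straight(2): (1, -6) facing W
no other 3-command option fits: unique.

arc(right, 2), arc(right, 2), straight(2)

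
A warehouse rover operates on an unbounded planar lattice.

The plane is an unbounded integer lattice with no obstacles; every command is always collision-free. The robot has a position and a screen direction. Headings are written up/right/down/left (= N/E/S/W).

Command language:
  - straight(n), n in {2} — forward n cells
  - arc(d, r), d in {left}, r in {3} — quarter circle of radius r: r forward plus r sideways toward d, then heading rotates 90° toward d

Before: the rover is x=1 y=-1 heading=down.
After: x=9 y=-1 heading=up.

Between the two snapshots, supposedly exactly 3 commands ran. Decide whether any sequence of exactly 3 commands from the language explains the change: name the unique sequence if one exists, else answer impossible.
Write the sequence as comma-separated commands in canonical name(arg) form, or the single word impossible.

key: cell and facing (now N) both changed — the 3 commands mix motion and turning
begin: x=1 y=-1 heading=down
step 1 (arc(left, 3)): x=4 y=-4 heading=right
step 2 (straight(2)): x=6 y=-4 heading=right
step 3 (arc(left, 3)): x=9 y=-1 heading=up
no other 3-command option fits: unique.

arc(left, 3), straight(2), arc(left, 3)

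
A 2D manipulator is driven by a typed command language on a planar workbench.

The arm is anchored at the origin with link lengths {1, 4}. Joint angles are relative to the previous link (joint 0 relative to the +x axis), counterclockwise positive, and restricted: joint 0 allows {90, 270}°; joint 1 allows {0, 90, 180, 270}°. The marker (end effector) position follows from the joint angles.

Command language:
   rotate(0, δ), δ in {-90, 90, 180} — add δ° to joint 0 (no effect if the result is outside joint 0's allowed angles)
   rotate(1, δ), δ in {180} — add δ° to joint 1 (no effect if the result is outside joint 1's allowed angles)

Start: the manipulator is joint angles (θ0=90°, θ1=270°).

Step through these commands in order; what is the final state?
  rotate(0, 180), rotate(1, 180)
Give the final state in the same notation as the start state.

joint angles (θ0=270°, θ1=90°)

initial: joint angles (θ0=90°, θ1=270°)
1. rotate(0, 180) → joint angles (θ0=270°, θ1=270°)
2. rotate(1, 180) → joint angles (θ0=270°, θ1=90°)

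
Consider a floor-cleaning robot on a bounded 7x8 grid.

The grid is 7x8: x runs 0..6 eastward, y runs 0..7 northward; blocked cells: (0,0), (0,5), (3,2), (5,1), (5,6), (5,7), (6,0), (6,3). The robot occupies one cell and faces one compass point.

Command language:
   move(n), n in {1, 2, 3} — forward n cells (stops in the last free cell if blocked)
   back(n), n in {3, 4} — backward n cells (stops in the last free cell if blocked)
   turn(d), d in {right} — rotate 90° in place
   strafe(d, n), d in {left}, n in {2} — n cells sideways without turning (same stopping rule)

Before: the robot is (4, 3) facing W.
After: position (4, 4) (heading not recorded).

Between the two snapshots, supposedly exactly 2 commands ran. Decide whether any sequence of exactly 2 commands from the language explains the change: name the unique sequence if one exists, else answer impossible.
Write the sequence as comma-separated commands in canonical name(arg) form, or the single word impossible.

turn(right), move(1)

key: order matters: swapping turn(right) and move(1) lands elsewhere
initial: (4, 3) facing W
t=1 turn(right) ⇒ (4, 3) facing N
t=2 move(1) ⇒ (4, 4) facing N
uniquely the one of 49 2-step routes that fits.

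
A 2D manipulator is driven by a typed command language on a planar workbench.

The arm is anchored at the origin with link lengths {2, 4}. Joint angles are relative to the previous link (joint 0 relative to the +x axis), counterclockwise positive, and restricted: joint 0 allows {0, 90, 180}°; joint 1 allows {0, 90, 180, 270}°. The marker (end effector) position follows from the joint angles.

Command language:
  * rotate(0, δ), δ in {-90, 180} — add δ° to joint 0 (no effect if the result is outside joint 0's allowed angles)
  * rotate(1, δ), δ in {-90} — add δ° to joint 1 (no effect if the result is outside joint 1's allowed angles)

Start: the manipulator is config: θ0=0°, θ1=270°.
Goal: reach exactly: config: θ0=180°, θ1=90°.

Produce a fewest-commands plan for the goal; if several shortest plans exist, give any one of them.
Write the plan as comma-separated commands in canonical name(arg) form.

t0: config: θ0=0°, θ1=270°
t=1 rotate(0, 180) ⇒ config: θ0=180°, θ1=270°
t=2 rotate(1, -90) ⇒ config: θ0=180°, θ1=180°
t=3 rotate(1, -90) ⇒ config: θ0=180°, θ1=90°
nothing shorter than 3 reaches the goal.

rotate(0, 180), rotate(1, -90), rotate(1, -90)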